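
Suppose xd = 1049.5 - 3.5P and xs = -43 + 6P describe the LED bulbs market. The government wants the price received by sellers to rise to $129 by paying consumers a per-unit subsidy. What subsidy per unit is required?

At a seller price of 129, quantity supplied is -43 + 6·129 = 731.
Buyers absorb 731 only when they pay Pb with 1049.5 − 3.5·Pb = 731, i.e. Pb = 91.
s = Ps − Pb = 129 − 91 = 38.

Required subsidy s = $38 per unit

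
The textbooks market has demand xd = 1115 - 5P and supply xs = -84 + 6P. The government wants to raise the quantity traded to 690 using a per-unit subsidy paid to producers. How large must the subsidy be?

Required subsidy s = 44 per unit

At x = 690, invert demand for the buyer price: Pb = (1115 − 690)/5 = 85; invert supply for the seller price: Ps = (690 − (-84))/6 = 129.
The subsidy must fill the gap: s = Ps − Pb = 129 − 85 = 44.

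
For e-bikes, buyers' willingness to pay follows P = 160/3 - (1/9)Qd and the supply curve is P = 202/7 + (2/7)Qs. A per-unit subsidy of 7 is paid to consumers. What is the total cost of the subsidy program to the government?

Government cost = 555.24

Pre-subsidy: 160/3 - (1/9)Q = 202/7 + (2/7)Q gives Q* = 61.68 and P* = 46.48.
With the rebate, buyers effectively pay Pb = Ps − 7, where Ps is the price sellers receive.
On the curves, Pb = 160/3 - (1/9)Q and Ps = 202/7 + (2/7)Q; the wedge Ps − Pb = 7 gives 202/7 + (2/7)Q − (160/3 - (1/9)Q) = 7, so Q' = 79.32.
Then Pb = 160/3 − (1/9)·79.32 = 44.52 and Ps = 202/7 + (2/7)·79.32 = 51.52.
Government outlay = subsidy × quantity = 7 × 79.32 = 555.24.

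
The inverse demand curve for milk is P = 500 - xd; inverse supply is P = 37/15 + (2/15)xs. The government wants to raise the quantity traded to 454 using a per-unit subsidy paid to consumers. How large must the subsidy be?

At x = 454, from the demand curve buyers pay Pb = 500 − 1·454 = 46; from the supply curve sellers need Ps = 37/15 + (2/15)·454 = 63.
The subsidy must fill the gap: s = Ps − Pb = 63 − 46 = 17.

Required subsidy s = 17 per unit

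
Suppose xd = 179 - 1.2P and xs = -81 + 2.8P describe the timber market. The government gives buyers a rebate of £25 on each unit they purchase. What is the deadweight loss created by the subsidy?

Pre-subsidy: 179 - 1.2P = -81 + 2.8P gives P* = 65, x* = 101.
With the rebate, buyers effectively pay Pb = Ps − 25, where Ps is the price sellers receive.
Demand in terms of Ps becomes xd = 179 − 1.2(Ps − 25) = 209 - 1.2Ps. Setting this equal to supply: 209 - 1.2Ps = -81 + 2.8Ps, so Ps = 72.5.
Buyers pay Pb = 72.5 − 25 = 47.5; x' = -81 + 2.8·72.5 = 122.
The subsidy expands output by 122 − 101 = 21 past the efficient level; on those units the gap between marginal cost and willingness to pay runs from 0 up to 25.
DWL = ½ × 25 × 21 = 262.5.

Deadweight loss = £262.5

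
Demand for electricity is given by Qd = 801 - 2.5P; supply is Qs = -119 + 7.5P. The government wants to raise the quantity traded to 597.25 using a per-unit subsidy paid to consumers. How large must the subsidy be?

At Q = 597.25, invert demand for the buyer price: Pb = (801 − 597.25)/2.5 = 81.5; invert supply for the seller price: Ps = (597.25 − (-119))/7.5 = 95.5.
The subsidy must fill the gap: s = Ps − Pb = 95.5 − 81.5 = 14.

Required subsidy s = 14 per unit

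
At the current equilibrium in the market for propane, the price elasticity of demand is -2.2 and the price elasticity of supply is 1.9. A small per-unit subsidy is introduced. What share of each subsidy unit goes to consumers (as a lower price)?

For a small subsidy around the equilibrium, the benefit split depends on the relative slopes, which at a point are proportional to the elasticities.
Buyer share = εs/(εs + |εd|) = 1.9/(1.9 + 2.2) = 19/41; seller share = |εd|/(εs + |εd|) = 22/41.

Consumer share = 19/41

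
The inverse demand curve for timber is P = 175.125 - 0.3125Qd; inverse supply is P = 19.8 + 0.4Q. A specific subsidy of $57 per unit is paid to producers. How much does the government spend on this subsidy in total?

Government cost = $16986

Pre-subsidy: 175.125 - 0.3125Q = 19.8 + 0.4Q gives Q* = 218 and P* = 107.
With the subsidy, sellers receive Ps = Pb + 57 for each unit, where Pb is the price buyers pay.
On the curves, Pb = 175.125 - 0.3125Q and Ps = 19.8 + 0.4Q; the wedge Ps − Pb = 57 gives 19.8 + 0.4Q − (175.125 - 0.3125Q) = 57, so Q' = 298.
Then Pb = 175.125 − 0.3125·298 = 82 and Ps = 19.8 + 0.4·298 = 139.
Government outlay = subsidy × quantity = 57 × 298 = 16986.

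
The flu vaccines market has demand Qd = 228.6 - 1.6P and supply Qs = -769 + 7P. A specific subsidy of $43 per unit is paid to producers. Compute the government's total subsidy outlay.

Government cost = $4257

Pre-subsidy: 228.6 - 1.6P = -769 + 7P gives P* = 116, Q* = 43.
With the subsidy, sellers receive Ps = Pb + 43 for each unit, where Pb is the price buyers pay.
Supply in terms of Pb becomes Qs = -769 + 7(Pb + 43) = -468 + 7Pb. Setting this equal to demand: 228.6 - 1.6Pb = -468 + 7Pb, so Pb = 81.
Sellers receive Ps = 81 + 43 = 124; Q' = 228.6 − 1.6·81 = 99.
Government outlay = subsidy × quantity = 43 × 99 = 4257.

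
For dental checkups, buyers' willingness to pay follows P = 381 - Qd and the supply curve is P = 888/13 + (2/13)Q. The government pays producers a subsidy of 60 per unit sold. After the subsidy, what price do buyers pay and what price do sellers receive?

Pre-subsidy: 381 - Q = 888/13 + (2/13)Q gives Q* = 271 and P* = 110.
With the subsidy, sellers receive Ps = Pb + 60 for each unit, where Pb is the price buyers pay.
On the curves, Pb = 381 - Q and Ps = 888/13 + (2/13)Q; the wedge Ps − Pb = 60 gives 888/13 + (2/13)Q − (381 - Q) = 60, so Q' = 323.
Then Pb = 381 − 1·323 = 58 and Ps = 888/13 + (2/13)·323 = 118.

Buyers pay 58; sellers receive 118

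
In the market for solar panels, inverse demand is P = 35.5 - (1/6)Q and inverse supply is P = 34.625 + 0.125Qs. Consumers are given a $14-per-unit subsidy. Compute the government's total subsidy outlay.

Government cost = $714

Pre-subsidy: 35.5 - (1/6)Q = 34.625 + 0.125Q gives Q* = 3 and P* = 35.
With the rebate, buyers effectively pay Pb = Ps − 14, where Ps is the price sellers receive.
On the curves, Pb = 35.5 - (1/6)Q and Ps = 34.625 + 0.125Q; the wedge Ps − Pb = 14 gives 34.625 + 0.125Q − (35.5 - (1/6)Q) = 14, so Q' = 51.
Then Pb = 35.5 − (1/6)·51 = 27 and Ps = 34.625 + 0.125·51 = 41.
Government outlay = subsidy × quantity = 14 × 51 = 714.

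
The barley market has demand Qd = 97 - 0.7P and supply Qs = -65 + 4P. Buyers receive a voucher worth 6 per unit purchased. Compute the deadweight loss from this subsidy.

Deadweight loss = 504/47

Pre-subsidy: 97 - 0.7P = -65 + 4P gives P* = 1620/47, Q* = 3425/47.
With the rebate, buyers effectively pay Pb = Ps − 6, where Ps is the price sellers receive.
Demand in terms of Ps becomes Qd = 97 − 0.7(Ps − 6) = 101.2 - 0.7Ps. Setting this equal to supply: 101.2 - 0.7Ps = -65 + 4Ps, so Ps = 1662/47.
Buyers pay Pb = 1662/47 − 6 = 1380/47; Q' = -65 + 4·(1662/47) = 3593/47.
The subsidy expands output by 3593/47 − 3425/47 = 168/47 past the efficient level; on those units the gap between marginal cost and willingness to pay runs from 0 up to 6.
DWL = ½ × 6 × 168/47 = 504/47.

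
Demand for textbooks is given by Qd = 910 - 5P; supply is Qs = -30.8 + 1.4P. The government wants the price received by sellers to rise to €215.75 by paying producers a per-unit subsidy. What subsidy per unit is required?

Required subsidy s = €88 per unit

At a seller price of 215.75, quantity supplied is -30.8 + 1.4·215.75 = 271.25.
Buyers absorb 271.25 only when they pay Pb with 910 − 5·Pb = 271.25, i.e. Pb = 127.75.
s = Ps − Pb = 215.75 − 127.75 = 88.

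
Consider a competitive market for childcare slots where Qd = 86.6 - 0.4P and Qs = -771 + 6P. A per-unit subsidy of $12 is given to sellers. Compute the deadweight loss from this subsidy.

Pre-subsidy: 86.6 - 0.4P = -771 + 6P gives P* = 134, Q* = 33.
With the subsidy, sellers receive Ps = Pb + 12 for each unit, where Pb is the price buyers pay.
Supply in terms of Pb becomes Qs = -771 + 6(Pb + 12) = -699 + 6Pb. Setting this equal to demand: 86.6 - 0.4Pb = -699 + 6Pb, so Pb = 122.75.
Sellers receive Ps = 122.75 + 12 = 134.75; Q' = 86.6 − 0.4·122.75 = 37.5.
The subsidy expands output by 37.5 − 33 = 4.5 past the efficient level; on those units the gap between marginal cost and willingness to pay runs from 0 up to 12.
DWL = ½ × 12 × 4.5 = 27.

Deadweight loss = $27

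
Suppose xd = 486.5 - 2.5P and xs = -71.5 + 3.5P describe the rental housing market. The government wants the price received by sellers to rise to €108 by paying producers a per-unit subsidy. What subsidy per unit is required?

Required subsidy s = €36 per unit

At a seller price of 108, quantity supplied is -71.5 + 3.5·108 = 306.5.
Buyers absorb 306.5 only when they pay Pb with 486.5 − 2.5·Pb = 306.5, i.e. Pb = 72.
s = Ps − Pb = 108 − 72 = 36.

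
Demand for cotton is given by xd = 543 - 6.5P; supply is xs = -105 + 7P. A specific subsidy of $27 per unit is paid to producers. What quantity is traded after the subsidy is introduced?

Pre-subsidy: 543 - 6.5P = -105 + 7P gives P* = 48, x* = 231.
With the subsidy, sellers receive Ps = Pb + 27 for each unit, where Pb is the price buyers pay.
Supply in terms of Pb becomes xs = -105 + 7(Pb + 27) = 84 + 7Pb. Setting this equal to demand: 543 - 6.5Pb = 84 + 7Pb, so Pb = 34.
Sellers receive Ps = 34 + 27 = 61; x' = 543 − 6.5·34 = 322.

x' = 322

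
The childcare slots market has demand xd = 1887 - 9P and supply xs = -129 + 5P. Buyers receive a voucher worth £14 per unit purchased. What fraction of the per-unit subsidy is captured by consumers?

Pre-subsidy: 1887 - 9P = -129 + 5P gives P* = 144, x* = 591.
With the rebate, buyers effectively pay Pb = Ps − 14, where Ps is the price sellers receive.
Demand in terms of Ps becomes xd = 1887 − 9(Ps − 14) = 2013 - 9Ps. Setting this equal to supply: 2013 - 9Ps = -129 + 5Ps, so Ps = 153.
Buyers pay Pb = 153 − 14 = 139; x' = -129 + 5·153 = 636.
Buyers' price falls by P* − Pb = 144 − 139 = 5; sellers' price rises by Ps − P* = 153 − 144 = 9.
So consumers capture 5/14 = 5/14 of each unit of subsidy.

Consumer share = 5/14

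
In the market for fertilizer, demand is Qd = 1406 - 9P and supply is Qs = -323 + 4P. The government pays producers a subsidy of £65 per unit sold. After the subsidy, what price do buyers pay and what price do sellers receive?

Buyers pay £113; sellers receive £178

Pre-subsidy: 1406 - 9P = -323 + 4P gives P* = 133, Q* = 209.
With the subsidy, sellers receive Ps = Pb + 65 for each unit, where Pb is the price buyers pay.
Supply in terms of Pb becomes Qs = -323 + 4(Pb + 65) = -63 + 4Pb. Setting this equal to demand: 1406 - 9Pb = -63 + 4Pb, so Pb = 113.
Sellers receive Ps = 113 + 65 = 178; Q' = 1406 − 9·113 = 389.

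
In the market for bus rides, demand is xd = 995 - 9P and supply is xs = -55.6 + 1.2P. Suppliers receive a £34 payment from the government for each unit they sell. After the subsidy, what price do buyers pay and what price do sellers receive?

Pre-subsidy: 995 - 9P = -55.6 + 1.2P gives P* = 103, x* = 68.
With the subsidy, sellers receive Ps = Pb + 34 for each unit, where Pb is the price buyers pay.
Supply in terms of Pb becomes xs = -55.6 + 1.2(Pb + 34) = -14.8 + 1.2Pb. Setting this equal to demand: 995 - 9Pb = -14.8 + 1.2Pb, so Pb = 99.
Sellers receive Ps = 99 + 34 = 133; x' = 995 − 9·99 = 104.

Buyers pay £99; sellers receive £133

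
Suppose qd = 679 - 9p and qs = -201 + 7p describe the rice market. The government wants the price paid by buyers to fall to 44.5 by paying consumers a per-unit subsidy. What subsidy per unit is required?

At a buyer price of 44.5, quantity demanded is 679 − 9·44.5 = 278.5.
Sellers supply 278.5 only when they receive ps with -201 + 7·ps = 278.5, i.e. ps = 68.5.
s = ps − pb = 68.5 − 44.5 = 24.

Required subsidy s = 24 per unit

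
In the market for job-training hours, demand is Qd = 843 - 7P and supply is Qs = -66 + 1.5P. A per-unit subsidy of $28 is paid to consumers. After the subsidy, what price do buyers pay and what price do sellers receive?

Buyers pay $102; sellers receive $130

Pre-subsidy: 843 - 7P = -66 + 1.5P gives P* = 1818/17, Q* = 1605/17.
With the rebate, buyers effectively pay Pb = Ps − 28, where Ps is the price sellers receive.
Demand in terms of Ps becomes Qd = 843 − 7(Ps − 28) = 1039 - 7Ps. Setting this equal to supply: 1039 - 7Ps = -66 + 1.5Ps, so Ps = 130.
Buyers pay Pb = 130 − 28 = 102; Q' = -66 + 1.5·130 = 129.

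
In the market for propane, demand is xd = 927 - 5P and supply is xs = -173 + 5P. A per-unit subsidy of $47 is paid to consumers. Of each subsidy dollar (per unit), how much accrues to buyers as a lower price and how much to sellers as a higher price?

Pre-subsidy: 927 - 5P = -173 + 5P gives P* = 110, x* = 377.
With the rebate, buyers effectively pay Pb = Ps − 47, where Ps is the price sellers receive.
Demand in terms of Ps becomes xd = 927 − 5(Ps − 47) = 1162 - 5Ps. Setting this equal to supply: 1162 - 5Ps = -173 + 5Ps, so Ps = 133.5.
Buyers pay Pb = 133.5 − 47 = 86.5; x' = -173 + 5·133.5 = 494.5.
Buyers' price falls by P* − Pb = 110 − 86.5 = 23.5; sellers' price rises by Ps − P* = 133.5 − 110 = 23.5.

Buyers gain $23.5 per unit; sellers gain $23.5 per unit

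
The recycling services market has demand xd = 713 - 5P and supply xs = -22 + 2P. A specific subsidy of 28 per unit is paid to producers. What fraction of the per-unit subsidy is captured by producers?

Pre-subsidy: 713 - 5P = -22 + 2P gives P* = 105, x* = 188.
With the subsidy, sellers receive Ps = Pb + 28 for each unit, where Pb is the price buyers pay.
Supply in terms of Pb becomes xs = -22 + 2(Pb + 28) = 34 + 2Pb. Setting this equal to demand: 713 - 5Pb = 34 + 2Pb, so Pb = 97.
Sellers receive Ps = 97 + 28 = 125; x' = 713 − 5·97 = 228.
Buyers' price falls by P* − Pb = 105 − 97 = 8; sellers' price rises by Ps − P* = 125 − 105 = 20.
So producers capture 20/28 = 5/7 of each unit of subsidy.

Producer share = 5/7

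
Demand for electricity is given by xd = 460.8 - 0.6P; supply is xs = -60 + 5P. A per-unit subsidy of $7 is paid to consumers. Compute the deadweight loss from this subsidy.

Pre-subsidy: 460.8 - 0.6P = -60 + 5P gives P* = 93, x* = 405.
With the rebate, buyers effectively pay Pb = Ps − 7, where Ps is the price sellers receive.
Demand in terms of Ps becomes xd = 460.8 − 0.6(Ps − 7) = 465 - 0.6Ps. Setting this equal to supply: 465 - 0.6Ps = -60 + 5Ps, so Ps = 93.75.
Buyers pay Pb = 93.75 − 7 = 86.75; x' = -60 + 5·93.75 = 408.75.
The subsidy expands output by 408.75 − 405 = 3.75 past the efficient level; on those units the gap between marginal cost and willingness to pay runs from 0 up to 7.
DWL = ½ × 7 × 3.75 = 13.125.

Deadweight loss = $13.125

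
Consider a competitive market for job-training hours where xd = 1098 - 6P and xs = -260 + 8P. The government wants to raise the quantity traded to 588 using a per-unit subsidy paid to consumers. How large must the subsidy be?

At x = 588, invert demand for the buyer price: Pb = (1098 − 588)/6 = 85; invert supply for the seller price: Ps = (588 − (-260))/8 = 106.
The subsidy must fill the gap: s = Ps − Pb = 106 − 85 = 21.

Required subsidy s = 21 per unit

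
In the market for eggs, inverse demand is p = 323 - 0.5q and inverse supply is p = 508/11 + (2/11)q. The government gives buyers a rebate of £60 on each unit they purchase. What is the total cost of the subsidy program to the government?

Government cost = £29640

Pre-subsidy: 323 - 0.5q = 508/11 + (2/11)q gives q* = 406 and p* = 120.
With the rebate, buyers effectively pay pb = ps − 60, where ps is the price sellers receive.
On the curves, pb = 323 - 0.5q and ps = 508/11 + (2/11)q; the wedge ps − pb = 60 gives 508/11 + (2/11)q − (323 - 0.5q) = 60, so q' = 494.
Then pb = 323 − 0.5·494 = 76 and ps = 508/11 + (2/11)·494 = 136.
Government outlay = subsidy × quantity = 60 × 494 = 29640.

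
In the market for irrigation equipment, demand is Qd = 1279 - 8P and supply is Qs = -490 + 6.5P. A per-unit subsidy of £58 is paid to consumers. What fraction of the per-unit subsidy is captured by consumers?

Pre-subsidy: 1279 - 8P = -490 + 6.5P gives P* = 122, Q* = 303.
With the rebate, buyers effectively pay Pb = Ps − 58, where Ps is the price sellers receive.
Demand in terms of Ps becomes Qd = 1279 − 8(Ps − 58) = 1743 - 8Ps. Setting this equal to supply: 1743 - 8Ps = -490 + 6.5Ps, so Ps = 154.
Buyers pay Pb = 154 − 58 = 96; Q' = -490 + 6.5·154 = 511.
Buyers' price falls by P* − Pb = 122 − 96 = 26; sellers' price rises by Ps − P* = 154 − 122 = 32.
So consumers capture 26/58 = 13/29 of each unit of subsidy.

Consumer share = 13/29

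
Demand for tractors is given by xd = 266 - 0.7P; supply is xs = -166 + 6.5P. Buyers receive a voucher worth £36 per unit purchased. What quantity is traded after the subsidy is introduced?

x' = 246.75

Pre-subsidy: 266 - 0.7P = -166 + 6.5P gives P* = 60, x* = 224.
With the rebate, buyers effectively pay Pb = Ps − 36, where Ps is the price sellers receive.
Demand in terms of Ps becomes xd = 266 − 0.7(Ps − 36) = 291.2 - 0.7Ps. Setting this equal to supply: 291.2 - 0.7Ps = -166 + 6.5Ps, so Ps = 63.5.
Buyers pay Pb = 63.5 − 36 = 27.5; x' = -166 + 6.5·63.5 = 246.75.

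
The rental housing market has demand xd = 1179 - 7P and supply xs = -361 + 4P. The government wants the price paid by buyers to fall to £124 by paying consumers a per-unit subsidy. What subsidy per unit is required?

At a buyer price of 124, quantity demanded is 1179 − 7·124 = 311.
Sellers supply 311 only when they receive Ps with -361 + 4·Ps = 311, i.e. Ps = 168.
s = Ps − Pb = 168 − 124 = 44.

Required subsidy s = £44 per unit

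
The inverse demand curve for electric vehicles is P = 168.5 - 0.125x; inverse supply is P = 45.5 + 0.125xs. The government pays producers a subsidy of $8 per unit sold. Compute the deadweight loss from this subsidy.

Pre-subsidy: 168.5 - 0.125x = 45.5 + 0.125x gives x* = 492 and P* = 107.
With the subsidy, sellers receive Ps = Pb + 8 for each unit, where Pb is the price buyers pay.
On the curves, Pb = 168.5 - 0.125x and Ps = 45.5 + 0.125x; the wedge Ps − Pb = 8 gives 45.5 + 0.125x − (168.5 - 0.125x) = 8, so x' = 524.
Then Pb = 168.5 − 0.125·524 = 103 and Ps = 45.5 + 0.125·524 = 111.
The subsidy expands output by 524 − 492 = 32 past the efficient level; on those units the gap between marginal cost and willingness to pay runs from 0 up to 8.
DWL = ½ × 8 × 32 = 128.

Deadweight loss = $128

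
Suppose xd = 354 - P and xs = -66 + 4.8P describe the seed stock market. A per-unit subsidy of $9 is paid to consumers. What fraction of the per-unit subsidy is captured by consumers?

Consumer share = 24/29

Pre-subsidy: 354 - P = -66 + 4.8P gives P* = 2100/29, x* = 8166/29.
With the rebate, buyers effectively pay Pb = Ps − 9, where Ps is the price sellers receive.
Demand in terms of Ps becomes xd = 354 − 1(Ps − 9) = 363 - Ps. Setting this equal to supply: 363 - Ps = -66 + 4.8Ps, so Ps = 2145/29.
Buyers pay Pb = 2145/29 − 9 = 1884/29; x' = -66 + 4.8·(2145/29) = 8382/29.
Buyers' price falls by P* − Pb = 2100/29 − 1884/29 = 216/29; sellers' price rises by Ps − P* = 2145/29 − 2100/29 = 45/29.
So consumers capture (216/29)/9 = 24/29 of each unit of subsidy.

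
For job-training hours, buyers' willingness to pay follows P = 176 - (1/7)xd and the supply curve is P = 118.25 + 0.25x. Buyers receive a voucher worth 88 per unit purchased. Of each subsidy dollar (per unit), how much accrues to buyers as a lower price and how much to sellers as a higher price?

Pre-subsidy: 176 - (1/7)x = 118.25 + 0.25x gives x* = 147 and P* = 155.
With the rebate, buyers effectively pay Pb = Ps − 88, where Ps is the price sellers receive.
On the curves, Pb = 176 - (1/7)x and Ps = 118.25 + 0.25x; the wedge Ps − Pb = 88 gives 118.25 + 0.25x − (176 - (1/7)x) = 88, so x' = 371.
Then Pb = 176 − (1/7)·371 = 123 and Ps = 118.25 + 0.25·371 = 211.
Buyers' price falls by P* − Pb = 155 − 123 = 32; sellers' price rises by Ps − P* = 211 − 155 = 56.

Buyers gain 32 per unit; sellers gain 56 per unit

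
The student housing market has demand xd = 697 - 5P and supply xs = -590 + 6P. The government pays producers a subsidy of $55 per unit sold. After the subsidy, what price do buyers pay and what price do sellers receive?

Pre-subsidy: 697 - 5P = -590 + 6P gives P* = 117, x* = 112.
With the subsidy, sellers receive Ps = Pb + 55 for each unit, where Pb is the price buyers pay.
Supply in terms of Pb becomes xs = -590 + 6(Pb + 55) = -260 + 6Pb. Setting this equal to demand: 697 - 5Pb = -260 + 6Pb, so Pb = 87.
Sellers receive Ps = 87 + 55 = 142; x' = 697 − 5·87 = 262.

Buyers pay $87; sellers receive $142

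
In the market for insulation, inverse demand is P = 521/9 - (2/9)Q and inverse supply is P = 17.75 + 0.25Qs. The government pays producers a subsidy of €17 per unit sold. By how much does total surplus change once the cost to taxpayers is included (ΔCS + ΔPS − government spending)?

Net change in total surplus = -€306

Pre-subsidy: 521/9 - (2/9)Q = 17.75 + 0.25Q gives Q* = 85 and P* = 39.
With the subsidy, sellers receive Ps = Pb + 17 for each unit, where Pb is the price buyers pay.
On the curves, Pb = 521/9 - (2/9)Q and Ps = 17.75 + 0.25Q; the wedge Ps − Pb = 17 gives 17.75 + 0.25Q − (521/9 - (2/9)Q) = 17, so Q' = 121.
Then Pb = 521/9 − (2/9)·121 = 31 and Ps = 17.75 + 0.25·121 = 48.
ΔCS = ½(85 + 121)(39 − 31) = 824; ΔPS = ½(85 + 121)(48 − 39) = 927.
Government spending = 17 × 121 = 2057.
Net change = 824 + 927 − 2057 = -306. The loss equals the DWL triangle ½·17·36.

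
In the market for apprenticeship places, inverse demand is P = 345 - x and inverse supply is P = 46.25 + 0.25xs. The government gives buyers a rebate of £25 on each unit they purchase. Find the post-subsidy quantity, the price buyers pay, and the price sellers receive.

x' = 259; buyers pay £86; sellers receive £111

Pre-subsidy: 345 - x = 46.25 + 0.25x gives x* = 239 and P* = 106.
With the rebate, buyers effectively pay Pb = Ps − 25, where Ps is the price sellers receive.
On the curves, Pb = 345 - x and Ps = 46.25 + 0.25x; the wedge Ps − Pb = 25 gives 46.25 + 0.25x − (345 - x) = 25, so x' = 259.
Then Pb = 345 − 1·259 = 86 and Ps = 46.25 + 0.25·259 = 111.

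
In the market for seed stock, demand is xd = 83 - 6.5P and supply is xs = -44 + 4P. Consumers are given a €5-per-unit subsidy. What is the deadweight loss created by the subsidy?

Deadweight loss = 650/21

Pre-subsidy: 83 - 6.5P = -44 + 4P gives P* = 254/21, x* = 92/21.
With the rebate, buyers effectively pay Pb = Ps − 5, where Ps is the price sellers receive.
Demand in terms of Ps becomes xd = 83 − 6.5(Ps − 5) = 115.5 - 6.5Ps. Setting this equal to supply: 115.5 - 6.5Ps = -44 + 4Ps, so Ps = 319/21.
Buyers pay Pb = 319/21 − 5 = 214/21; x' = -44 + 4·(319/21) = 352/21.
The subsidy expands output by 352/21 − 92/21 = 260/21 past the efficient level; on those units the gap between marginal cost and willingness to pay runs from 0 up to 5.
DWL = ½ × 5 × 260/21 = 650/21.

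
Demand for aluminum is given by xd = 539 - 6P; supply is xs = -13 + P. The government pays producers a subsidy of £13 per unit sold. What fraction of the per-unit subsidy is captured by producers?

Producer share = 6/7

Pre-subsidy: 539 - 6P = -13 + P gives P* = 552/7, x* = 461/7.
With the subsidy, sellers receive Ps = Pb + 13 for each unit, where Pb is the price buyers pay.
Supply in terms of Pb becomes xs = -13 + 1(Pb + 13) = 0 + Pb. Setting this equal to demand: 539 - 6Pb = 0 + Pb, so Pb = 77.
Sellers receive Ps = 77 + 13 = 90; x' = 539 − 6·77 = 77.
Buyers' price falls by P* − Pb = 552/7 − 77 = 13/7; sellers' price rises by Ps − P* = 90 − 552/7 = 78/7.
So producers capture (78/7)/13 = 6/7 of each unit of subsidy.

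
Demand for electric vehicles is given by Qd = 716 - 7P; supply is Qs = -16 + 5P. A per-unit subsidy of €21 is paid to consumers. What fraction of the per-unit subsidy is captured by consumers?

Consumer share = 5/12

Pre-subsidy: 716 - 7P = -16 + 5P gives P* = 61, Q* = 289.
With the rebate, buyers effectively pay Pb = Ps − 21, where Ps is the price sellers receive.
Demand in terms of Ps becomes Qd = 716 − 7(Ps − 21) = 863 - 7Ps. Setting this equal to supply: 863 - 7Ps = -16 + 5Ps, so Ps = 73.25.
Buyers pay Pb = 73.25 − 21 = 52.25; Q' = -16 + 5·73.25 = 350.25.
Buyers' price falls by P* − Pb = 61 − 52.25 = 8.75; sellers' price rises by Ps − P* = 73.25 − 61 = 12.25.
So consumers capture 8.75/21 = 5/12 of each unit of subsidy.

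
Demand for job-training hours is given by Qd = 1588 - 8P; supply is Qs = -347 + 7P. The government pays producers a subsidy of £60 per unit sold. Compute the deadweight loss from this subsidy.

Pre-subsidy: 1588 - 8P = -347 + 7P gives P* = 129, Q* = 556.
With the subsidy, sellers receive Ps = Pb + 60 for each unit, where Pb is the price buyers pay.
Supply in terms of Pb becomes Qs = -347 + 7(Pb + 60) = 73 + 7Pb. Setting this equal to demand: 1588 - 8Pb = 73 + 7Pb, so Pb = 101.
Sellers receive Ps = 101 + 60 = 161; Q' = 1588 − 8·101 = 780.
The subsidy expands output by 780 − 556 = 224 past the efficient level; on those units the gap between marginal cost and willingness to pay runs from 0 up to 60.
DWL = ½ × 60 × 224 = 6720.

Deadweight loss = £6720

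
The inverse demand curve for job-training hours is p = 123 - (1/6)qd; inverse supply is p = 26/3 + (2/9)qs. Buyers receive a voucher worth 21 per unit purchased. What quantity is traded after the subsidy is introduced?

Pre-subsidy: 123 - (1/6)q = 26/3 + (2/9)q gives q* = 294 and p* = 74.
With the rebate, buyers effectively pay pb = ps − 21, where ps is the price sellers receive.
On the curves, pb = 123 - (1/6)q and ps = 26/3 + (2/9)q; the wedge ps − pb = 21 gives 26/3 + (2/9)q − (123 - (1/6)q) = 21, so q' = 348.
Then pb = 123 − (1/6)·348 = 65 and ps = 26/3 + (2/9)·348 = 86.

q' = 348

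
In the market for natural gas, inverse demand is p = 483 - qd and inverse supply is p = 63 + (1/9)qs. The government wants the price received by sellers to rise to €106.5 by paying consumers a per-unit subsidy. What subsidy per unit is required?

At a seller price of 106.5, quantity supplied is -567 + 9·106.5 = 391.5.
Buyers absorb 391.5 only when they pay pb = 483 − 1·391.5 = 91.5.
s = ps − pb = 106.5 − 91.5 = 15.

Required subsidy s = €15 per unit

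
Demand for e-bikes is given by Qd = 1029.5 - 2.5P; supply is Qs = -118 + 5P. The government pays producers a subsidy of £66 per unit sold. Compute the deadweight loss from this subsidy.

Deadweight loss = £3630

Pre-subsidy: 1029.5 - 2.5P = -118 + 5P gives P* = 153, Q* = 647.
With the subsidy, sellers receive Ps = Pb + 66 for each unit, where Pb is the price buyers pay.
Supply in terms of Pb becomes Qs = -118 + 5(Pb + 66) = 212 + 5Pb. Setting this equal to demand: 1029.5 - 2.5Pb = 212 + 5Pb, so Pb = 109.
Sellers receive Ps = 109 + 66 = 175; Q' = 1029.5 − 2.5·109 = 757.
The subsidy expands output by 757 − 647 = 110 past the efficient level; on those units the gap between marginal cost and willingness to pay runs from 0 up to 66.
DWL = ½ × 66 × 110 = 3630.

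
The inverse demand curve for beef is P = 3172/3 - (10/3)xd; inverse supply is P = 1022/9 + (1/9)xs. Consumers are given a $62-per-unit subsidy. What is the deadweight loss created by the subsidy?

Pre-subsidy: 3172/3 - (10/3)x = 1022/9 + (1/9)x gives x* = 274 and P* = 144.
With the rebate, buyers effectively pay Pb = Ps − 62, where Ps is the price sellers receive.
On the curves, Pb = 3172/3 - (10/3)x and Ps = 1022/9 + (1/9)x; the wedge Ps − Pb = 62 gives 1022/9 + (1/9)x − (3172/3 - (10/3)x) = 62, so x' = 292.
Then Pb = 3172/3 − (10/3)·292 = 84 and Ps = 1022/9 + (1/9)·292 = 146.
The subsidy expands output by 292 − 274 = 18 past the efficient level; on those units the gap between marginal cost and willingness to pay runs from 0 up to 62.
DWL = ½ × 62 × 18 = 558.

Deadweight loss = $558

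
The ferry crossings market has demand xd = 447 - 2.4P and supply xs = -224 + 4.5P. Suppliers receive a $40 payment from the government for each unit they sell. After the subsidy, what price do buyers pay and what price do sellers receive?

Pre-subsidy: 447 - 2.4P = -224 + 4.5P gives P* = 6710/69, x* = 4913/23.
With the subsidy, sellers receive Ps = Pb + 40 for each unit, where Pb is the price buyers pay.
Supply in terms of Pb becomes xs = -224 + 4.5(Pb + 40) = -44 + 4.5Pb. Setting this equal to demand: 447 - 2.4Pb = -44 + 4.5Pb, so Pb = 4910/69.
Sellers receive Ps = 4910/69 + 40 = 7670/69; x' = 447 − 2.4·(4910/69) = 6353/23.

Buyers pay 4910/69; sellers receive 7670/69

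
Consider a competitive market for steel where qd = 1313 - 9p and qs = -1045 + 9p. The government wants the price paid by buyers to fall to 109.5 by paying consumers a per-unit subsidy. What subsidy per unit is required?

Required subsidy s = 43 per unit

At a buyer price of 109.5, quantity demanded is 1313 − 9·109.5 = 327.5.
Sellers supply 327.5 only when they receive ps with -1045 + 9·ps = 327.5, i.e. ps = 152.5.
s = ps − pb = 152.5 − 109.5 = 43.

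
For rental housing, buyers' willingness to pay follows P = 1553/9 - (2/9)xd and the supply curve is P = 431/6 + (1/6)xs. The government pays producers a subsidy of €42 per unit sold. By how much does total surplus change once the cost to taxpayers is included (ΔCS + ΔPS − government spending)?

Pre-subsidy: 1553/9 - (2/9)x = 431/6 + (1/6)x gives x* = 259 and P* = 115.
With the subsidy, sellers receive Ps = Pb + 42 for each unit, where Pb is the price buyers pay.
On the curves, Pb = 1553/9 - (2/9)x and Ps = 431/6 + (1/6)x; the wedge Ps − Pb = 42 gives 431/6 + (1/6)x − (1553/9 - (2/9)x) = 42, so x' = 367.
Then Pb = 1553/9 − (2/9)·367 = 91 and Ps = 431/6 + (1/6)·367 = 133.
ΔCS = ½(259 + 367)(115 − 91) = 7512; ΔPS = ½(259 + 367)(133 − 115) = 5634.
Government spending = 42 × 367 = 15414.
Net change = 7512 + 5634 − 15414 = -2268. The loss equals the DWL triangle ½·42·108.

Net change in total surplus = -€2268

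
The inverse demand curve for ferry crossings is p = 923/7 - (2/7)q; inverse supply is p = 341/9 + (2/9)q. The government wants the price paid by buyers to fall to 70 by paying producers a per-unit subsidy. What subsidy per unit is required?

Required subsidy s = 16 per unit

At a buyer price of 70, quantity demanded is 461.5 − 3.5·70 = 216.5.
Sellers supply 216.5 only when they receive ps = 341/9 + (2/9)·216.5 = 86.
s = ps − pb = 86 − 70 = 16.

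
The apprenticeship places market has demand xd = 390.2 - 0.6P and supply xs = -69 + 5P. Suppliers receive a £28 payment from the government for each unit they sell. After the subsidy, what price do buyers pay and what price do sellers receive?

Buyers pay £57; sellers receive £85

Pre-subsidy: 390.2 - 0.6P = -69 + 5P gives P* = 82, x* = 341.
With the subsidy, sellers receive Ps = Pb + 28 for each unit, where Pb is the price buyers pay.
Supply in terms of Pb becomes xs = -69 + 5(Pb + 28) = 71 + 5Pb. Setting this equal to demand: 390.2 - 0.6Pb = 71 + 5Pb, so Pb = 57.
Sellers receive Ps = 57 + 28 = 85; x' = 390.2 − 0.6·57 = 356.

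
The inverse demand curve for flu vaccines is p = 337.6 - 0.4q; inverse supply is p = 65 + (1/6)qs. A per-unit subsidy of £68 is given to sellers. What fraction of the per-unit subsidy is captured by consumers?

Consumer share = 12/17

Pre-subsidy: 337.6 - 0.4q = 65 + (1/6)q gives q* = 8178/17 and p* = 2468/17.
With the subsidy, sellers receive ps = pb + 68 for each unit, where pb is the price buyers pay.
On the curves, pb = 337.6 - 0.4q and ps = 65 + (1/6)q; the wedge ps − pb = 68 gives 65 + (1/6)q − (337.6 - 0.4q) = 68, so q' = 10218/17.
Then pb = 337.6 − 0.4·(10218/17) = 1652/17 and ps = 65 + (1/6)·(10218/17) = 2808/17.
Buyers' price falls by p* − pb = 2468/17 − 1652/17 = 48; sellers' price rises by ps − p* = 2808/17 − 2468/17 = 20.
So consumers capture 48/68 = 12/17 of each unit of subsidy.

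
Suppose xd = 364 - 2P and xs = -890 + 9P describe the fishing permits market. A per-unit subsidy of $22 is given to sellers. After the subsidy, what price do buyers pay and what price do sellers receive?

Pre-subsidy: 364 - 2P = -890 + 9P gives P* = 114, x* = 136.
With the subsidy, sellers receive Ps = Pb + 22 for each unit, where Pb is the price buyers pay.
Supply in terms of Pb becomes xs = -890 + 9(Pb + 22) = -692 + 9Pb. Setting this equal to demand: 364 - 2Pb = -692 + 9Pb, so Pb = 96.
Sellers receive Ps = 96 + 22 = 118; x' = 364 − 2·96 = 172.

Buyers pay $96; sellers receive $118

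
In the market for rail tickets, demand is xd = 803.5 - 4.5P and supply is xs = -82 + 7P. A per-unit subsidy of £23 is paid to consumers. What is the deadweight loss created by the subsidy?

Pre-subsidy: 803.5 - 4.5P = -82 + 7P gives P* = 77, x* = 457.
With the rebate, buyers effectively pay Pb = Ps − 23, where Ps is the price sellers receive.
Demand in terms of Ps becomes xd = 803.5 − 4.5(Ps − 23) = 907 - 4.5Ps. Setting this equal to supply: 907 - 4.5Ps = -82 + 7Ps, so Ps = 86.
Buyers pay Pb = 86 − 23 = 63; x' = -82 + 7·86 = 520.
The subsidy expands output by 520 − 457 = 63 past the efficient level; on those units the gap between marginal cost and willingness to pay runs from 0 up to 23.
DWL = ½ × 23 × 63 = 724.5.

Deadweight loss = £724.5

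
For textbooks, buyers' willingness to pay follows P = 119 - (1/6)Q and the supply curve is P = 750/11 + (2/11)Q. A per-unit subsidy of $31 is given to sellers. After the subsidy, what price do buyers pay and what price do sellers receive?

Pre-subsidy: 119 - (1/6)Q = 750/11 + (2/11)Q gives Q* = 3354/23 and P* = 2178/23.
With the subsidy, sellers receive Ps = Pb + 31 for each unit, where Pb is the price buyers pay.
On the curves, Pb = 119 - (1/6)Q and Ps = 750/11 + (2/11)Q; the wedge Ps − Pb = 31 gives 750/11 + (2/11)Q − (119 - (1/6)Q) = 31, so Q' = 5400/23.
Then Pb = 119 − (1/6)·(5400/23) = 1837/23 and Ps = 750/11 + (2/11)·(5400/23) = 2550/23.

Buyers pay 1837/23; sellers receive 2550/23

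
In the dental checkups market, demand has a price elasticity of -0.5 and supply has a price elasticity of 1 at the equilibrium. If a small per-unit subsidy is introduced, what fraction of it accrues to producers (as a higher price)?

For a small subsidy around the equilibrium, the benefit split depends on the relative slopes, which at a point are proportional to the elasticities.
Buyer share = εs/(εs + |εd|) = 1/(1 + 0.5) = 2/3; seller share = |εd|/(εs + |εd|) = 1/3.
So producers capture 1/3 of the subsidy.

Producer share = 1/3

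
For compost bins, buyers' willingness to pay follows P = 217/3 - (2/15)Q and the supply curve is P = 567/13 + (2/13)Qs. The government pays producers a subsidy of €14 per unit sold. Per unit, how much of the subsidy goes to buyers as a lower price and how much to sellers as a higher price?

Buyers gain €6.5 per unit; sellers gain €7.5 per unit

Pre-subsidy: 217/3 - (2/15)Q = 567/13 + (2/13)Q gives Q* = 100 and P* = 59.
With the subsidy, sellers receive Ps = Pb + 14 for each unit, where Pb is the price buyers pay.
On the curves, Pb = 217/3 - (2/15)Q and Ps = 567/13 + (2/13)Q; the wedge Ps − Pb = 14 gives 567/13 + (2/13)Q − (217/3 - (2/15)Q) = 14, so Q' = 148.75.
Then Pb = 217/3 − (2/15)·148.75 = 52.5 and Ps = 567/13 + (2/13)·148.75 = 66.5.
Buyers' price falls by P* − Pb = 59 − 52.5 = 6.5; sellers' price rises by Ps − P* = 66.5 − 59 = 7.5.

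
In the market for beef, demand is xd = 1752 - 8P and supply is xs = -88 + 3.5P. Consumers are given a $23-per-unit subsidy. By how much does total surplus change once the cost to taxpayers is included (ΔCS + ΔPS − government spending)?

Pre-subsidy: 1752 - 8P = -88 + 3.5P gives P* = 160, x* = 472.
With the rebate, buyers effectively pay Pb = Ps − 23, where Ps is the price sellers receive.
Demand in terms of Ps becomes xd = 1752 − 8(Ps − 23) = 1936 - 8Ps. Setting this equal to supply: 1936 - 8Ps = -88 + 3.5Ps, so Ps = 176.
Buyers pay Pb = 176 − 23 = 153; x' = -88 + 3.5·176 = 528.
ΔCS = ½(472 + 528)(160 − 153) = 3500; ΔPS = ½(472 + 528)(176 − 160) = 8000.
Government spending = 23 × 528 = 12144.
Net change = 3500 + 8000 − 12144 = -644. The loss equals the DWL triangle ½·23·56.

Net change in total surplus = -$644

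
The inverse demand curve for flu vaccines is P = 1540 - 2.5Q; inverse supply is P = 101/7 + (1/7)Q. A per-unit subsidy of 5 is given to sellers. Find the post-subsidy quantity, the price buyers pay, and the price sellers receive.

Q' = 21428/37; buyers pay 3410/37; sellers receive 3595/37

Pre-subsidy: 1540 - 2.5Q = 101/7 + (1/7)Q gives Q* = 21358/37 and P* = 3585/37.
With the subsidy, sellers receive Ps = Pb + 5 for each unit, where Pb is the price buyers pay.
On the curves, Pb = 1540 - 2.5Q and Ps = 101/7 + (1/7)Q; the wedge Ps − Pb = 5 gives 101/7 + (1/7)Q − (1540 - 2.5Q) = 5, so Q' = 21428/37.
Then Pb = 1540 − 2.5·(21428/37) = 3410/37 and Ps = 101/7 + (1/7)·(21428/37) = 3595/37.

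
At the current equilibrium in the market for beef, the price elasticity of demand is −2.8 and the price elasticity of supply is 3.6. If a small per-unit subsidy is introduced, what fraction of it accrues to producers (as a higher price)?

For a small subsidy around the equilibrium, the benefit split depends on the relative slopes, which at a point are proportional to the elasticities.
Buyer share = εs/(εs + |εd|) = 3.6/(3.6 + 2.8) = 0.5625; seller share = |εd|/(εs + |εd|) = 0.4375.
So producers capture 0.4375 of the subsidy.

Producer share = 0.4375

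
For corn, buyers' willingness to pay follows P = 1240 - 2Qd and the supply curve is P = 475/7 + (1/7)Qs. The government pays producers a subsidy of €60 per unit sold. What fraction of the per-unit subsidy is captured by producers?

Pre-subsidy: 1240 - 2Q = 475/7 + (1/7)Q gives Q* = 547 and P* = 146.
With the subsidy, sellers receive Ps = Pb + 60 for each unit, where Pb is the price buyers pay.
On the curves, Pb = 1240 - 2Q and Ps = 475/7 + (1/7)Q; the wedge Ps − Pb = 60 gives 475/7 + (1/7)Q − (1240 - 2Q) = 60, so Q' = 575.
Then Pb = 1240 − 2·575 = 90 and Ps = 475/7 + (1/7)·575 = 150.
Buyers' price falls by P* − Pb = 146 − 90 = 56; sellers' price rises by Ps − P* = 150 − 146 = 4.
So producers capture 4/60 = 1/15 of each unit of subsidy.

Producer share = 1/15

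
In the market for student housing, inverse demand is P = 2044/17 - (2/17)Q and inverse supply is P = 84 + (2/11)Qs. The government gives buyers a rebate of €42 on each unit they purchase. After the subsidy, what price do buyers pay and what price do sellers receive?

Pre-subsidy: 2044/17 - (2/17)Q = 84 + (2/11)Q gives Q* = 121 and P* = 106.
With the rebate, buyers effectively pay Pb = Ps − 42, where Ps is the price sellers receive.
On the curves, Pb = 2044/17 - (2/17)Q and Ps = 84 + (2/11)Q; the wedge Ps − Pb = 42 gives 84 + (2/11)Q − (2044/17 - (2/17)Q) = 42, so Q' = 261.25.
Then Pb = 2044/17 − (2/17)·261.25 = 89.5 and Ps = 84 + (2/11)·261.25 = 131.5.

Buyers pay €89.5; sellers receive €131.5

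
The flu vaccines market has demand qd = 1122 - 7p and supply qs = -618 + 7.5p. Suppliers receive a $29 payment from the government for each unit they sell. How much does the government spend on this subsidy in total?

Government cost = $11223

Pre-subsidy: 1122 - 7p = -618 + 7.5p gives p* = 120, q* = 282.
With the subsidy, sellers receive ps = pb + 29 for each unit, where pb is the price buyers pay.
Supply in terms of pb becomes qs = -618 + 7.5(pb + 29) = -400.5 + 7.5pb. Setting this equal to demand: 1122 - 7pb = -400.5 + 7.5pb, so pb = 105.
Sellers receive ps = 105 + 29 = 134; q' = 1122 − 7·105 = 387.
Government outlay = subsidy × quantity = 29 × 387 = 11223.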